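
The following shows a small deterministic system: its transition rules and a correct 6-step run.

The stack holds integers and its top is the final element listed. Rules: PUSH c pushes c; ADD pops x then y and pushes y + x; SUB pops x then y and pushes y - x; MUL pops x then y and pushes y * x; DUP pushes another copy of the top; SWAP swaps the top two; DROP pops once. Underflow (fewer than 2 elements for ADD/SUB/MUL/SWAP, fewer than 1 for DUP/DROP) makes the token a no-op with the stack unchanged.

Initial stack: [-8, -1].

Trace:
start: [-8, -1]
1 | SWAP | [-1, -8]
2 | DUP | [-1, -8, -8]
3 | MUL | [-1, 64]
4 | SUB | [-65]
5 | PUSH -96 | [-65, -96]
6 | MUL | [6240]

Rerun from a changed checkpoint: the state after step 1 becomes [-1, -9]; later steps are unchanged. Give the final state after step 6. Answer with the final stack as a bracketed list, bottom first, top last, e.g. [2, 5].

[7872]

state after step 1 := [-1, -9]
2 | DUP | [-1, -9, -9]
3 | MUL | [-1, 81]
4 | SUB | [-82]
5 | PUSH -96 | [-82, -96]
6 | MUL | [7872]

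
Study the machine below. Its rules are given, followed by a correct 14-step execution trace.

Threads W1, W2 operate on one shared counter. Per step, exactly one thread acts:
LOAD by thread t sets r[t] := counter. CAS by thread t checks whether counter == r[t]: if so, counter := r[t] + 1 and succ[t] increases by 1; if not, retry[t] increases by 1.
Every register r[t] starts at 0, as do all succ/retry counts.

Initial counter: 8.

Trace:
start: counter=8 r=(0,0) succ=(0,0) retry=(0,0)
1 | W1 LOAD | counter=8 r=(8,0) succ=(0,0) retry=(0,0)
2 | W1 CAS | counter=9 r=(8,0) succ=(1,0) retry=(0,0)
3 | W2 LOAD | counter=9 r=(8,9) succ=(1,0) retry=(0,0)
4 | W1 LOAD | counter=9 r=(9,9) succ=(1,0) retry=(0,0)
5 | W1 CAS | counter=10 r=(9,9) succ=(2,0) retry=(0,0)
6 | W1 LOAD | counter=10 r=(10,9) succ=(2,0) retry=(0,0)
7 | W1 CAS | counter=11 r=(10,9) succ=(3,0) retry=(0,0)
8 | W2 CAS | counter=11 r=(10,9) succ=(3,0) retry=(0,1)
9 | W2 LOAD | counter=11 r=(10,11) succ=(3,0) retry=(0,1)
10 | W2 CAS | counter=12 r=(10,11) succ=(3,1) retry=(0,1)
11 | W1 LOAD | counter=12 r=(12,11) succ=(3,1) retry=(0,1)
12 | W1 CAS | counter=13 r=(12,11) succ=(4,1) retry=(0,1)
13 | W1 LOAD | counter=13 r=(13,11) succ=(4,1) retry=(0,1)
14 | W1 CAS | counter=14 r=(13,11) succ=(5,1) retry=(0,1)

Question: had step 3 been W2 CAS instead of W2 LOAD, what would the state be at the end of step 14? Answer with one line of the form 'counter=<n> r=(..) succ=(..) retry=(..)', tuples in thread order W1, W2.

counter=14 r=(13,11) succ=(5,1) retry=(0,2)

(re-executing from step 3 with the substitution; state before step 3: counter=9 r=(8,0) succ=(1,0) retry=(0,0))
3 | W2 CAS | counter=9 r=(8,0) succ=(1,0) retry=(0,1)
4 | W1 LOAD | counter=9 r=(9,0) succ=(1,0) retry=(0,1)
5 | W1 CAS | counter=10 r=(9,0) succ=(2,0) retry=(0,1)
6 | W1 LOAD | counter=10 r=(10,0) succ=(2,0) retry=(0,1)
7 | W1 CAS | counter=11 r=(10,0) succ=(3,0) retry=(0,1)
8 | W2 CAS | counter=11 r=(10,0) succ=(3,0) retry=(0,2)
9 | W2 LOAD | counter=11 r=(10,11) succ=(3,0) retry=(0,2)
10 | W2 CAS | counter=12 r=(10,11) succ=(3,1) retry=(0,2)
11 | W1 LOAD | counter=12 r=(12,11) succ=(3,1) retry=(0,2)
12 | W1 CAS | counter=13 r=(12,11) succ=(4,1) retry=(0,2)
13 | W1 LOAD | counter=13 r=(13,11) succ=(4,1) retry=(0,2)
14 | W1 CAS | counter=14 r=(13,11) succ=(5,1) retry=(0,2)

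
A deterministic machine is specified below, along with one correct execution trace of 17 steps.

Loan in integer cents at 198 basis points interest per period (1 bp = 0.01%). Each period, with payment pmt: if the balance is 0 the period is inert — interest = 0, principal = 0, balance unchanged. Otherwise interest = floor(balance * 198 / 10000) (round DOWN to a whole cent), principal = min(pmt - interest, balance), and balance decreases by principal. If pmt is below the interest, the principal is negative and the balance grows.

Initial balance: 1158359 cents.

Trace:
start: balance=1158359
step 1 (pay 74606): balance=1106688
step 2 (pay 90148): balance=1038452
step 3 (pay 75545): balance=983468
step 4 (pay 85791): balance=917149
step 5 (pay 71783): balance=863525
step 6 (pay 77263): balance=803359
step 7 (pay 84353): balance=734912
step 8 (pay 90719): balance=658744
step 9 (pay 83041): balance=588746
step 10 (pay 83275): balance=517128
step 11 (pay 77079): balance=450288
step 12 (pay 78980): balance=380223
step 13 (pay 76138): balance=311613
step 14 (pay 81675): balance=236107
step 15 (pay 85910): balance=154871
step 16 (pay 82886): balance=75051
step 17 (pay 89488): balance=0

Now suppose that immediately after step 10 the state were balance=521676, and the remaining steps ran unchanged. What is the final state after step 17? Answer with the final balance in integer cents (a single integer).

0

state after step 10 := balance=521676
step 11 (pay 77079): balance=454926
step 12 (pay 78980): balance=384953
step 13 (pay 76138): balance=316437
step 14 (pay 81675): balance=241027
step 15 (pay 85910): balance=159889
step 16 (pay 82886): balance=80168
step 17 (pay 89488): balance=0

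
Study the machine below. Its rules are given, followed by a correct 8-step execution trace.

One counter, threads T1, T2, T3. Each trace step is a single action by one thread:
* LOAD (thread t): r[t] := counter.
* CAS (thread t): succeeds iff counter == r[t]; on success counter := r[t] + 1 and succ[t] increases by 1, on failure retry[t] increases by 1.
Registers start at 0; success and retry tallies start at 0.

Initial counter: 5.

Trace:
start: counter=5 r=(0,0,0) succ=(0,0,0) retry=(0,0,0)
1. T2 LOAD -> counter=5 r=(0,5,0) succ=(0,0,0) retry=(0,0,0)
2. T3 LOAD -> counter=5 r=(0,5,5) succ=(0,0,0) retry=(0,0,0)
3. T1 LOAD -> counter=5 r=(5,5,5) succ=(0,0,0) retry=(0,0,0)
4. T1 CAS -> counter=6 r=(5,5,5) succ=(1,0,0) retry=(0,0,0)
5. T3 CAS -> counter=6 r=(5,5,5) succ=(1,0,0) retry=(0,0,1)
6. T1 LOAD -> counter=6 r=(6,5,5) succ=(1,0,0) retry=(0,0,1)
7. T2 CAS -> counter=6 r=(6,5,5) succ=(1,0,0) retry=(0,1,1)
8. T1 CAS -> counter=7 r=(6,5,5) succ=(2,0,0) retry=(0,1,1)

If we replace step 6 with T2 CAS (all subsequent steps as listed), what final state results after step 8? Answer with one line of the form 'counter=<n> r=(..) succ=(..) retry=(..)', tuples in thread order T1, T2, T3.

(re-executing from step 6 with the substitution; state before step 6: counter=6 r=(5,5,5) succ=(1,0,0) retry=(0,0,1))
6. T2 CAS -> counter=6 r=(5,5,5) succ=(1,0,0) retry=(0,1,1)
7. T2 CAS -> counter=6 r=(5,5,5) succ=(1,0,0) retry=(0,2,1)
8. T1 CAS -> counter=6 r=(5,5,5) succ=(1,0,0) retry=(1,2,1)

counter=6 r=(5,5,5) succ=(1,0,0) retry=(1,2,1)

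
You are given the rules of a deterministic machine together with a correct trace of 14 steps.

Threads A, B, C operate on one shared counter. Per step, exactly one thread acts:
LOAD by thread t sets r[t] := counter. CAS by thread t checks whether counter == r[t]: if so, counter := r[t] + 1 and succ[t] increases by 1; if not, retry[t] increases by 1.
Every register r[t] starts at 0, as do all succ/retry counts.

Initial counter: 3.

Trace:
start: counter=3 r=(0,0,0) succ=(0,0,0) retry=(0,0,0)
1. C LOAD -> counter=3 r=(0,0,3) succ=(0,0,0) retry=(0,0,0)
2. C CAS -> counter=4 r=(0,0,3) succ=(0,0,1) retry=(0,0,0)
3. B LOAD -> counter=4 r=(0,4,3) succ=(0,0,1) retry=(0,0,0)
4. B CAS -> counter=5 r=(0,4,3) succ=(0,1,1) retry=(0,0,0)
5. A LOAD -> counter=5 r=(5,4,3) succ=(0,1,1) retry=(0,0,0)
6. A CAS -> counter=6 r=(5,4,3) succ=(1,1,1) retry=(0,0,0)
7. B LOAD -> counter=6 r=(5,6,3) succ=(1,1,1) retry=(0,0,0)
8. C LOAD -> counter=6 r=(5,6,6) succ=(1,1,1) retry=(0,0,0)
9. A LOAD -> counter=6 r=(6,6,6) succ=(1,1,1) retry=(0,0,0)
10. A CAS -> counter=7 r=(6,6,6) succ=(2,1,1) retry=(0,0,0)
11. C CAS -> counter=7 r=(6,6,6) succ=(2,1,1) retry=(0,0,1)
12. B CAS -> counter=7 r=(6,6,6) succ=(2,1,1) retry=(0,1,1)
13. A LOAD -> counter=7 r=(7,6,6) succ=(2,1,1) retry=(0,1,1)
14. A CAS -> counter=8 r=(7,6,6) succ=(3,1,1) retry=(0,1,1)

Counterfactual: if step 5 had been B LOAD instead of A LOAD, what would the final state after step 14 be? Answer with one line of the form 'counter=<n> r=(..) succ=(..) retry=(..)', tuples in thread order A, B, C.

counter=7 r=(6,5,5) succ=(2,1,1) retry=(1,1,1)

(re-executing from step 5 with the substitution; state before step 5: counter=5 r=(0,4,3) succ=(0,1,1) retry=(0,0,0))
5. B LOAD -> counter=5 r=(0,5,3) succ=(0,1,1) retry=(0,0,0)
6. A CAS -> counter=5 r=(0,5,3) succ=(0,1,1) retry=(1,0,0)
7. B LOAD -> counter=5 r=(0,5,3) succ=(0,1,1) retry=(1,0,0)
8. C LOAD -> counter=5 r=(0,5,5) succ=(0,1,1) retry=(1,0,0)
9. A LOAD -> counter=5 r=(5,5,5) succ=(0,1,1) retry=(1,0,0)
10. A CAS -> counter=6 r=(5,5,5) succ=(1,1,1) retry=(1,0,0)
11. C CAS -> counter=6 r=(5,5,5) succ=(1,1,1) retry=(1,0,1)
12. B CAS -> counter=6 r=(5,5,5) succ=(1,1,1) retry=(1,1,1)
13. A LOAD -> counter=6 r=(6,5,5) succ=(1,1,1) retry=(1,1,1)
14. A CAS -> counter=7 r=(6,5,5) succ=(2,1,1) retry=(1,1,1)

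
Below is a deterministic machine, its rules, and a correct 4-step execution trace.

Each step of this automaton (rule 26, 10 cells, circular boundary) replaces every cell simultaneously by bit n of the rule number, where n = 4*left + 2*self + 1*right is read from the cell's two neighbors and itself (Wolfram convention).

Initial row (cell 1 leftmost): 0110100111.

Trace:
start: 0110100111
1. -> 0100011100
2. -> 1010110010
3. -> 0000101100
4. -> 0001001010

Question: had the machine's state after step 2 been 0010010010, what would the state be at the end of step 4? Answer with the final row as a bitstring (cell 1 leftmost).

0001001000

state after step 2 := 0010010010
3. -> 0101101101
4. -> 0001001000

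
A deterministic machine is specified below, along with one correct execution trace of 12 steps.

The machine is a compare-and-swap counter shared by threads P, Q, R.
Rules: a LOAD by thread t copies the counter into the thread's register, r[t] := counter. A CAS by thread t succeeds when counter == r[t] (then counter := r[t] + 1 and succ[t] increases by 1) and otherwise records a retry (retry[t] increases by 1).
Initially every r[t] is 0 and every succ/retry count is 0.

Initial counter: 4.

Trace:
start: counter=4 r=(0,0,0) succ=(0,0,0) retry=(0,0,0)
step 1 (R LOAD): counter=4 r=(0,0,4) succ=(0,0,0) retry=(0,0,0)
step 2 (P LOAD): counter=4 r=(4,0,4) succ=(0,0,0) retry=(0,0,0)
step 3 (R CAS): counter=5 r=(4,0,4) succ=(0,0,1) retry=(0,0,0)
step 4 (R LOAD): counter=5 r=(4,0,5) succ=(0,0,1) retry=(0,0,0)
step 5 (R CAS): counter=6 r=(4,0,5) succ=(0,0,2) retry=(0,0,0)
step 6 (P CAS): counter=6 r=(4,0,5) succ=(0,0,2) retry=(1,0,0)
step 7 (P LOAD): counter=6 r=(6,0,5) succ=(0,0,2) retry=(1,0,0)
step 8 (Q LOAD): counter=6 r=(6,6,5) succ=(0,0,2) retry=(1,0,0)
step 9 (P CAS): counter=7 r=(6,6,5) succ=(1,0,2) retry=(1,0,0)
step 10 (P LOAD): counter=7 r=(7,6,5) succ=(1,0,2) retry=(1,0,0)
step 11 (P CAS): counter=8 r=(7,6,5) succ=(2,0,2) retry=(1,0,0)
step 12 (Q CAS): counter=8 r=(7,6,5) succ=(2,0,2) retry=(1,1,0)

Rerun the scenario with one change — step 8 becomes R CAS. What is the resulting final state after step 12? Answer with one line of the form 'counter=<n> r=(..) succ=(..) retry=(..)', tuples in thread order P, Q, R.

counter=8 r=(7,0,5) succ=(2,0,2) retry=(1,1,1)

(re-executing from step 8 with the substitution; state before step 8: counter=6 r=(6,0,5) succ=(0,0,2) retry=(1,0,0))
step 8 (R CAS): counter=6 r=(6,0,5) succ=(0,0,2) retry=(1,0,1)
step 9 (P CAS): counter=7 r=(6,0,5) succ=(1,0,2) retry=(1,0,1)
step 10 (P LOAD): counter=7 r=(7,0,5) succ=(1,0,2) retry=(1,0,1)
step 11 (P CAS): counter=8 r=(7,0,5) succ=(2,0,2) retry=(1,0,1)
step 12 (Q CAS): counter=8 r=(7,0,5) succ=(2,0,2) retry=(1,1,1)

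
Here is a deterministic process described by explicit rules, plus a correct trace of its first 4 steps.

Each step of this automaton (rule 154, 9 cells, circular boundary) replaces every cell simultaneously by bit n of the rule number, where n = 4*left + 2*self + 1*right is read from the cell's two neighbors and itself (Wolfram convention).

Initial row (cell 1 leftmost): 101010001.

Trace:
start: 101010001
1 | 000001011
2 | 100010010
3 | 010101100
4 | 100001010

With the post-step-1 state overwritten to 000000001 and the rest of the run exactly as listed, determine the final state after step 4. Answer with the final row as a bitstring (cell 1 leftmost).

101001010

state after step 1 := 000000001
2 | 100000010
3 | 010000100
4 | 101001010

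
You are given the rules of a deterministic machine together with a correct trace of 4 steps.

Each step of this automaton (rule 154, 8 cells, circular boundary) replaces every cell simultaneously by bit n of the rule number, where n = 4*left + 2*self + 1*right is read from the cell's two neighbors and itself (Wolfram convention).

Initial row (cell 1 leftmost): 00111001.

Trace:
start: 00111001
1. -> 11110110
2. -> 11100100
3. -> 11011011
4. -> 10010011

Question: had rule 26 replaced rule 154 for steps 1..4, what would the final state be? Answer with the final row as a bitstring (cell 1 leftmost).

01001110

(re-executing steps 1..4 under rule 26; state before step 1: 00111001)
1. -> 11100110
2. -> 10011100
3. -> 01110011
4. -> 01001110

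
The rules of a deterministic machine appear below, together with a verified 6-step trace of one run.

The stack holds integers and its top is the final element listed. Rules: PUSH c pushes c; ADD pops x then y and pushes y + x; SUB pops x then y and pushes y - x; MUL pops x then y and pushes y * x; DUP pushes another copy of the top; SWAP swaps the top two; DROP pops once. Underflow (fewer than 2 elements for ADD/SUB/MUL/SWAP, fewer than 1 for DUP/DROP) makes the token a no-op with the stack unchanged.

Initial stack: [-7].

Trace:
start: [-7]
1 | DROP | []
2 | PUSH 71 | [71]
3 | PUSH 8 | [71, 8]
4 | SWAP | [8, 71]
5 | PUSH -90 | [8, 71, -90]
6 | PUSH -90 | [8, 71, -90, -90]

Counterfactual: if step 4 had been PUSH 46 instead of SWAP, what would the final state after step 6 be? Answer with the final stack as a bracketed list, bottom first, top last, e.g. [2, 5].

(re-executing from step 4 with the substitution; state before step 4: [71, 8])
4 | PUSH 46 | [71, 8, 46]
5 | PUSH -90 | [71, 8, 46, -90]
6 | PUSH -90 | [71, 8, 46, -90, -90]

[71, 8, 46, -90, -90]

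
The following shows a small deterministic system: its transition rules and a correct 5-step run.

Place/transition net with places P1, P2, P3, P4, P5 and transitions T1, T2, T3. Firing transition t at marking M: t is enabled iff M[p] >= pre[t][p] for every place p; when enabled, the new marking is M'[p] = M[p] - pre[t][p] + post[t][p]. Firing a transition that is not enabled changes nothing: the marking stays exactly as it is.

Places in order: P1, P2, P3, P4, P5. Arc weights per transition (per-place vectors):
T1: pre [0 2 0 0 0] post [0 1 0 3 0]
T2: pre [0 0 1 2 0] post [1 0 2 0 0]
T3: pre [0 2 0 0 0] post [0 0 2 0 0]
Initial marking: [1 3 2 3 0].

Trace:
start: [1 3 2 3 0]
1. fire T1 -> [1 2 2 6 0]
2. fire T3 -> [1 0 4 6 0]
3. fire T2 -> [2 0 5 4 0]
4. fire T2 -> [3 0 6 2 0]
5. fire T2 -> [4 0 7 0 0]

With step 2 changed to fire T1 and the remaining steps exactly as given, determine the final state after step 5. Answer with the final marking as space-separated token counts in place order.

4 1 5 3 0

(re-executing from step 2 with the substitution; state before step 2: [1 2 2 6 0])
2. fire T1 -> [1 1 2 9 0]
3. fire T2 -> [2 1 3 7 0]
4. fire T2 -> [3 1 4 5 0]
5. fire T2 -> [4 1 5 3 0]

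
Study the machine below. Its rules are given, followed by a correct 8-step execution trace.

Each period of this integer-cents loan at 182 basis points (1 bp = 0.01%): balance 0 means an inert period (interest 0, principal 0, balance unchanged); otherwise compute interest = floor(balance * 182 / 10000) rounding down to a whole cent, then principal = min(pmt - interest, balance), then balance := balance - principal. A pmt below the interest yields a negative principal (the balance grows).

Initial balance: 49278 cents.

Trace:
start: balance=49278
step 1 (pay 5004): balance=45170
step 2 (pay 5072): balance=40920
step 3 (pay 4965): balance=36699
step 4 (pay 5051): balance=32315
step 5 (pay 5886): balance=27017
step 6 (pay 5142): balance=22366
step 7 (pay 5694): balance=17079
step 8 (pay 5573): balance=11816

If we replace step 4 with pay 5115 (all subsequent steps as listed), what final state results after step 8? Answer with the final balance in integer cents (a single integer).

(re-executing from step 4 with the substitution; state before step 4: balance=36699)
step 4 (pay 5115): balance=32251
step 5 (pay 5886): balance=26951
step 6 (pay 5142): balance=22299
step 7 (pay 5694): balance=17010
step 8 (pay 5573): balance=11746

11746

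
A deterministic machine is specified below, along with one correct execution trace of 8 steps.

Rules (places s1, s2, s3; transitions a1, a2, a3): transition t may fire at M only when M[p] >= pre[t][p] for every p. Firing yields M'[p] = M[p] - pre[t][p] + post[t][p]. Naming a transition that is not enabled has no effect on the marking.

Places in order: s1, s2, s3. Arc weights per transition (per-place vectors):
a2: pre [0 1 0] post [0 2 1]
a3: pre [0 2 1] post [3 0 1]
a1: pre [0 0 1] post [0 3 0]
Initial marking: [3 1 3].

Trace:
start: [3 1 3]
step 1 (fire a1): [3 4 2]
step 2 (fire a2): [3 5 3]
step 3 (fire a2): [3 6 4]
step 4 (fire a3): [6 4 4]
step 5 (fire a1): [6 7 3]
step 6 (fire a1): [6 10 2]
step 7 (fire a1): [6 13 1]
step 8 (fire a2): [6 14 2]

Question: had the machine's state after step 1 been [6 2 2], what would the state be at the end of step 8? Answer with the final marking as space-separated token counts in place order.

state after step 1 := [6 2 2]
step 2 (fire a2): [6 3 3]
step 3 (fire a2): [6 4 4]
step 4 (fire a3): [9 2 4]
step 5 (fire a1): [9 5 3]
step 6 (fire a1): [9 8 2]
step 7 (fire a1): [9 11 1]
step 8 (fire a2): [9 12 2]

9 12 2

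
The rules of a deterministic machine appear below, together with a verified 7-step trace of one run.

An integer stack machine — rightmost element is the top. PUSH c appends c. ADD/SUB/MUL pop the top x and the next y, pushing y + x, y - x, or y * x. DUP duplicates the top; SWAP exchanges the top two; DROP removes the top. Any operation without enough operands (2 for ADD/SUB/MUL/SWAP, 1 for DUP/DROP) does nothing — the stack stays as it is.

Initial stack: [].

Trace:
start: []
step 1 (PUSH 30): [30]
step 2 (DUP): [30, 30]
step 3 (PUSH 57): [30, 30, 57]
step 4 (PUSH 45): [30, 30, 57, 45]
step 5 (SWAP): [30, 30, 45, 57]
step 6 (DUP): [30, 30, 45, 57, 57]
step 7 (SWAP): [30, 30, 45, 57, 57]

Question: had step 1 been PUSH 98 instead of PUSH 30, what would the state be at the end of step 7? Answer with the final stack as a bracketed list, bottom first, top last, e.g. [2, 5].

[98, 98, 45, 57, 57]

(re-executing from step 1 with the substitution; state before step 1: [])
step 1 (PUSH 98): [98]
step 2 (DUP): [98, 98]
step 3 (PUSH 57): [98, 98, 57]
step 4 (PUSH 45): [98, 98, 57, 45]
step 5 (SWAP): [98, 98, 45, 57]
step 6 (DUP): [98, 98, 45, 57, 57]
step 7 (SWAP): [98, 98, 45, 57, 57]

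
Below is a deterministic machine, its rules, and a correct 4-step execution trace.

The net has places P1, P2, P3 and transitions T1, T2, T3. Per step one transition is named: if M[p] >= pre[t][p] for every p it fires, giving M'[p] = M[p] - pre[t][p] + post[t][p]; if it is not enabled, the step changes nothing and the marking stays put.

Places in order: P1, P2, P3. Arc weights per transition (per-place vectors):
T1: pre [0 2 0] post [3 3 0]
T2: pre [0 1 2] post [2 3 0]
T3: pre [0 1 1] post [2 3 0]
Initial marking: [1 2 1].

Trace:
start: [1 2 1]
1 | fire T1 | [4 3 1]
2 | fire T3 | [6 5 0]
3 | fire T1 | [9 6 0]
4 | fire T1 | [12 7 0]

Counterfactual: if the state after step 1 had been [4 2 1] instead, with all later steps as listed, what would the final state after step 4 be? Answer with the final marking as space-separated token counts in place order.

state after step 1 := [4 2 1]
2 | fire T3 | [6 4 0]
3 | fire T1 | [9 5 0]
4 | fire T1 | [12 6 0]

12 6 0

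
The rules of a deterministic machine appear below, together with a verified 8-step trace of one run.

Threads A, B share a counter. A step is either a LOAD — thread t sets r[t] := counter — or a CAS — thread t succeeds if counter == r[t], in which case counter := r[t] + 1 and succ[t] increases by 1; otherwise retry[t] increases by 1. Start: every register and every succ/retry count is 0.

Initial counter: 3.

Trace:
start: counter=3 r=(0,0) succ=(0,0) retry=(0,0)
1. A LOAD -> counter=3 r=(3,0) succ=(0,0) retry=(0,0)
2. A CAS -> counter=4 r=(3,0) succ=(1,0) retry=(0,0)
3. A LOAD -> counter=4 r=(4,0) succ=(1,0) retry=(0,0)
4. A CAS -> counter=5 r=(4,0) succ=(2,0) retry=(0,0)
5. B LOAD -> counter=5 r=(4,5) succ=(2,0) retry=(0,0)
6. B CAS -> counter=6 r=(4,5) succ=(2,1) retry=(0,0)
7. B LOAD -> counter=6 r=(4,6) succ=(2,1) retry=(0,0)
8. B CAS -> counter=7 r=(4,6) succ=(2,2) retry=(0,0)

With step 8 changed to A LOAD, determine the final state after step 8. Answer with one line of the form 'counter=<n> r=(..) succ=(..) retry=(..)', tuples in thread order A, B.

(re-executing from step 8 with the substitution; state before step 8: counter=6 r=(4,6) succ=(2,1) retry=(0,0))
8. A LOAD -> counter=6 r=(6,6) succ=(2,1) retry=(0,0)

counter=6 r=(6,6) succ=(2,1) retry=(0,0)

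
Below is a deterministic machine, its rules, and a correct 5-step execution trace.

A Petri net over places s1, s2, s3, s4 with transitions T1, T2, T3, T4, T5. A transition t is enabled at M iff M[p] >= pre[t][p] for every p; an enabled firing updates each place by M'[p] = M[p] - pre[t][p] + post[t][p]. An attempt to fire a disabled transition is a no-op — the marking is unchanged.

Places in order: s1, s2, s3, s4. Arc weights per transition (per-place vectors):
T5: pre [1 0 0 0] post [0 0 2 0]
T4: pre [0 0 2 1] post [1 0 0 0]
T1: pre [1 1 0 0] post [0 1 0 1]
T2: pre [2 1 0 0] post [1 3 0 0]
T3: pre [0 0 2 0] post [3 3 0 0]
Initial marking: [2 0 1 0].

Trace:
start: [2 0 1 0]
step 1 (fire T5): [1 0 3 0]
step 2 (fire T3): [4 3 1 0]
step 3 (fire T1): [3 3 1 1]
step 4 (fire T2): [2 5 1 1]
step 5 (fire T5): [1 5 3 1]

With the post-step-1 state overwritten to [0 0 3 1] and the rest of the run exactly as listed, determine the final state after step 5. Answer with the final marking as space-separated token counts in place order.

state after step 1 := [0 0 3 1]
step 2 (fire T3): [3 3 1 1]
step 3 (fire T1): [2 3 1 2]
step 4 (fire T2): [1 5 1 2]
step 5 (fire T5): [0 5 3 2]

0 5 3 2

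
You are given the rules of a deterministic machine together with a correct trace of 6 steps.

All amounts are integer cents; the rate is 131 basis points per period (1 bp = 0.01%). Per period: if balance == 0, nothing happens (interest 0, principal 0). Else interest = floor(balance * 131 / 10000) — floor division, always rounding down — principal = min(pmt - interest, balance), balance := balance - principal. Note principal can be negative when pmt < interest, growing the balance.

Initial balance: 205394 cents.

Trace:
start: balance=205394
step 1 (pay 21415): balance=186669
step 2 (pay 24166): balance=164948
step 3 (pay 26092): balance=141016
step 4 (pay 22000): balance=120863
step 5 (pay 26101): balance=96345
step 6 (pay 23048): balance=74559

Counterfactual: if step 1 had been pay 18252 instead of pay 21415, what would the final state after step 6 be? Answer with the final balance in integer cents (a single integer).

77933

(re-executing from step 1 with the substitution; state before step 1: balance=205394)
step 1 (pay 18252): balance=189832
step 2 (pay 24166): balance=168152
step 3 (pay 26092): balance=144262
step 4 (pay 22000): balance=124151
step 5 (pay 26101): balance=99676
step 6 (pay 23048): balance=77933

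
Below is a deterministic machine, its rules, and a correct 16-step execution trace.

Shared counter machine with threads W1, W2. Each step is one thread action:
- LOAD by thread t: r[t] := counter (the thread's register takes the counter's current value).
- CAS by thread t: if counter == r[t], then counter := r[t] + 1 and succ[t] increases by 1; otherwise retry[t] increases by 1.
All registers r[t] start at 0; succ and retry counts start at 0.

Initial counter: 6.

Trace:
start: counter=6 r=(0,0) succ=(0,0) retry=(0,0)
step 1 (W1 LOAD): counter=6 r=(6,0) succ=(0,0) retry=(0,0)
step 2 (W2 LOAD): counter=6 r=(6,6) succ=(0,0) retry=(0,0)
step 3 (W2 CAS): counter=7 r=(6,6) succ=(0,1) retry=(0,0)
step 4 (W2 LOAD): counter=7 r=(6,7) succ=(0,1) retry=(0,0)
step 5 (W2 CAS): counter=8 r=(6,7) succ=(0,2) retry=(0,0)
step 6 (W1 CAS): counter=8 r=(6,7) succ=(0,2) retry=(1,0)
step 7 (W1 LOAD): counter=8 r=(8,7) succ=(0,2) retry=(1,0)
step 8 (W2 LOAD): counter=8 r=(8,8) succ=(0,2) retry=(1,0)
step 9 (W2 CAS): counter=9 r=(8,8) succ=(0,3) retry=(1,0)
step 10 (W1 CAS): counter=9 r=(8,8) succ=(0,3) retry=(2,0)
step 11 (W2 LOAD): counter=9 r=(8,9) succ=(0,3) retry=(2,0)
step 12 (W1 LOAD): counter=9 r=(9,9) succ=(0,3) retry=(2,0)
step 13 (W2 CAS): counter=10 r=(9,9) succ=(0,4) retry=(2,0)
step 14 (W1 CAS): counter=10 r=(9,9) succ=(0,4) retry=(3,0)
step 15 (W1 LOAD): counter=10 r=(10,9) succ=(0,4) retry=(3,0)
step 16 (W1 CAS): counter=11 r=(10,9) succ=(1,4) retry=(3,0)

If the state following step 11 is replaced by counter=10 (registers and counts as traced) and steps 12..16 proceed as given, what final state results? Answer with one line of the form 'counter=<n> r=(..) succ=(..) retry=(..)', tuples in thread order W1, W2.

state after step 11 := counter=10 r=(8,9) succ=(0,3) retry=(2,0)
step 12 (W1 LOAD): counter=10 r=(10,9) succ=(0,3) retry=(2,0)
step 13 (W2 CAS): counter=10 r=(10,9) succ=(0,3) retry=(2,1)
step 14 (W1 CAS): counter=11 r=(10,9) succ=(1,3) retry=(2,1)
step 15 (W1 LOAD): counter=11 r=(11,9) succ=(1,3) retry=(2,1)
step 16 (W1 CAS): counter=12 r=(11,9) succ=(2,3) retry=(2,1)

counter=12 r=(11,9) succ=(2,3) retry=(2,1)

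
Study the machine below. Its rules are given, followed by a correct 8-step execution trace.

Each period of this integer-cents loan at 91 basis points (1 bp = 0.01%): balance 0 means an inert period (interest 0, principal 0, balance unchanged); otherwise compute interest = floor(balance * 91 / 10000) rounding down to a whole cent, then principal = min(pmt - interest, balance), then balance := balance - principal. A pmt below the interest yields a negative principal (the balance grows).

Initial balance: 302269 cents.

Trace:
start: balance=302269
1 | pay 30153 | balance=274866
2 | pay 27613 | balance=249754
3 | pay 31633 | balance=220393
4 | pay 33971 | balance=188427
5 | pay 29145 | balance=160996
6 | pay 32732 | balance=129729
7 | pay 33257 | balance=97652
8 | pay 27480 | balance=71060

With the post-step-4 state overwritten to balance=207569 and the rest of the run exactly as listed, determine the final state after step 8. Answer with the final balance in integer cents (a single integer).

state after step 4 := balance=207569
5 | pay 29145 | balance=180312
6 | pay 32732 | balance=149220
7 | pay 33257 | balance=117320
8 | pay 27480 | balance=90907

90907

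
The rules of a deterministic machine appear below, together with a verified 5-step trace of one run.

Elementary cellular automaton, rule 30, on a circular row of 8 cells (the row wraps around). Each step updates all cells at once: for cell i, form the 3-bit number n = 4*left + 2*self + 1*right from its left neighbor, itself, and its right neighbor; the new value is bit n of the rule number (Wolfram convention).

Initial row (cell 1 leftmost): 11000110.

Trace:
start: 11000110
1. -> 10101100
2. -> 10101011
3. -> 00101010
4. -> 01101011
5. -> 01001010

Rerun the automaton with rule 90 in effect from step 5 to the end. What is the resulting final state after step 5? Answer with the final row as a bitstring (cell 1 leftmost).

01100011

(re-executing step 5 under rule 90; state before step 5: 01101011)
5. -> 01100011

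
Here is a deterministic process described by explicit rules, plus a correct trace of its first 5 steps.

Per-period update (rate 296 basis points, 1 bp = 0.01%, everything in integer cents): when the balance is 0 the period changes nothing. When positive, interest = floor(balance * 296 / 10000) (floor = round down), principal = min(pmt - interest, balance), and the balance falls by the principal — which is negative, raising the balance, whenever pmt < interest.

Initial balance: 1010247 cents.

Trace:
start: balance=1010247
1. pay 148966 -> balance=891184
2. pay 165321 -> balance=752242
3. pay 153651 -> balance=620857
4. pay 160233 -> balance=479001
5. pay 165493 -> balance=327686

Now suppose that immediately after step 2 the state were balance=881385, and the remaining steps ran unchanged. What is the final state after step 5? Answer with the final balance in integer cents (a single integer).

state after step 2 := balance=881385
3. pay 153651 -> balance=753822
4. pay 160233 -> balance=615902
5. pay 165493 -> balance=468639

468639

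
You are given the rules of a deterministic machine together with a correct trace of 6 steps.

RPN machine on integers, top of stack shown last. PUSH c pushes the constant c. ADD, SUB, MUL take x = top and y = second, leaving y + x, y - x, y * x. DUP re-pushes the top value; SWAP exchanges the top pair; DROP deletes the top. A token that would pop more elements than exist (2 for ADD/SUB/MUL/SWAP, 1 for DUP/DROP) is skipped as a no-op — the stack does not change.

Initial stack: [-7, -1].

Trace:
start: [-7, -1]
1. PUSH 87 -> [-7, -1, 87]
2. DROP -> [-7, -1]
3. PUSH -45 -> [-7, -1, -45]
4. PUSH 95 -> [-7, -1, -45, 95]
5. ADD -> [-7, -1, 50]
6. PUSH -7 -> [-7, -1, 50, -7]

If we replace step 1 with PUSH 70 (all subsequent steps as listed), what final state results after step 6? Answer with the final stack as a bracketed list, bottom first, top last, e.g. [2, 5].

(re-executing from step 1 with the substitution; state before step 1: [-7, -1])
1. PUSH 70 -> [-7, -1, 70]
2. DROP -> [-7, -1]
3. PUSH -45 -> [-7, -1, -45]
4. PUSH 95 -> [-7, -1, -45, 95]
5. ADD -> [-7, -1, 50]
6. PUSH -7 -> [-7, -1, 50, -7]

[-7, -1, 50, -7]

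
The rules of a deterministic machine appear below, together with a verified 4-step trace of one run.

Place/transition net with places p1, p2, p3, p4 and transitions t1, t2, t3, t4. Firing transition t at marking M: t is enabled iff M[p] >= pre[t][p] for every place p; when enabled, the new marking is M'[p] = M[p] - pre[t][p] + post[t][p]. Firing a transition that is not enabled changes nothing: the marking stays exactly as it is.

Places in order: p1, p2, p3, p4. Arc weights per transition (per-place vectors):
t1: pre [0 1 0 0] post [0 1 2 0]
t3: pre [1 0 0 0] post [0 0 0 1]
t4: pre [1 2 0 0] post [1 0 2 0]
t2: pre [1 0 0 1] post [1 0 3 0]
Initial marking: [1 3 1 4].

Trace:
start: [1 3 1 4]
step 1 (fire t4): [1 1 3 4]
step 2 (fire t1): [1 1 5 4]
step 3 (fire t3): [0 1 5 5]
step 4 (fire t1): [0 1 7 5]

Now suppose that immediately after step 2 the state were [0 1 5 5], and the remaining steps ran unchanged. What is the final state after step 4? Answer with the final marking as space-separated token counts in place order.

0 1 7 5

state after step 2 := [0 1 5 5]
step 3 (fire t3): [0 1 5 5]
step 4 (fire t1): [0 1 7 5]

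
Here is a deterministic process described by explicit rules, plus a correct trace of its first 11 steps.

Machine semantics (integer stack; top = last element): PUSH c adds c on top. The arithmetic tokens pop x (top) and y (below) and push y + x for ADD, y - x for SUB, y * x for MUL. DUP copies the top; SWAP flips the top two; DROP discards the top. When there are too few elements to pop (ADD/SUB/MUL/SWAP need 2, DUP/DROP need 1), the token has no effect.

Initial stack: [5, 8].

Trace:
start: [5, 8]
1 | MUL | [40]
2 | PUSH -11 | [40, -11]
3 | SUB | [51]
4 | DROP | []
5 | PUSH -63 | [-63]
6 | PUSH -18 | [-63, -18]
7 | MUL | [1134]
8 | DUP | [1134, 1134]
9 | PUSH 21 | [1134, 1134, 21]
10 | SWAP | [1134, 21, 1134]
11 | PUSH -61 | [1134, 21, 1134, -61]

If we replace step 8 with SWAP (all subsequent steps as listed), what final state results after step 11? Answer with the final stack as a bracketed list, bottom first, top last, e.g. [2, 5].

[21, 1134, -61]

(re-executing from step 8 with the substitution; state before step 8: [1134])
8 | SWAP | [1134]
9 | PUSH 21 | [1134, 21]
10 | SWAP | [21, 1134]
11 | PUSH -61 | [21, 1134, -61]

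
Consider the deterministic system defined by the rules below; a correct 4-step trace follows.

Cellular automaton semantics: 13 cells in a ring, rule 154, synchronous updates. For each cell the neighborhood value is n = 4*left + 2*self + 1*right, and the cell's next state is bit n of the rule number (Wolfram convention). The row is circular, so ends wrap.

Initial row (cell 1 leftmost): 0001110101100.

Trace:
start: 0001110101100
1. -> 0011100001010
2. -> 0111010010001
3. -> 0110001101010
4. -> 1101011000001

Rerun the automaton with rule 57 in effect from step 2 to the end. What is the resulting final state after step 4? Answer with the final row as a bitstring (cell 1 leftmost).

1010101001010

(re-executing steps 2..4 under rule 57; state before step 2: 0011100001010)
2. -> 1010011100101
3. -> 0101010010011
4. -> 1010101001010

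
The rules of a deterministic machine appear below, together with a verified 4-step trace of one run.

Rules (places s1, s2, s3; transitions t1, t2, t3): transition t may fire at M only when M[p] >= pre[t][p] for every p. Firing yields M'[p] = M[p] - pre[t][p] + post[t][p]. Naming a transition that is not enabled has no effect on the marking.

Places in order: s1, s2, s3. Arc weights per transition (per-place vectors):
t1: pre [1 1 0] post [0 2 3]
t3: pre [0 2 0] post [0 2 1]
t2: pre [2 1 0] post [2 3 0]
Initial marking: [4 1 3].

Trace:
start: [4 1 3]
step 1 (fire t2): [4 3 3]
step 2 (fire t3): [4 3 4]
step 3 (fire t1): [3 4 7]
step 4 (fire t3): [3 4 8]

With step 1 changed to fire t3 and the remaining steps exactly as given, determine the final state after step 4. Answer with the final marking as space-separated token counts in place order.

(re-executing from step 1 with the substitution; state before step 1: [4 1 3])
step 1 (fire t3): [4 1 3]
step 2 (fire t3): [4 1 3]
step 3 (fire t1): [3 2 6]
step 4 (fire t3): [3 2 7]

3 2 7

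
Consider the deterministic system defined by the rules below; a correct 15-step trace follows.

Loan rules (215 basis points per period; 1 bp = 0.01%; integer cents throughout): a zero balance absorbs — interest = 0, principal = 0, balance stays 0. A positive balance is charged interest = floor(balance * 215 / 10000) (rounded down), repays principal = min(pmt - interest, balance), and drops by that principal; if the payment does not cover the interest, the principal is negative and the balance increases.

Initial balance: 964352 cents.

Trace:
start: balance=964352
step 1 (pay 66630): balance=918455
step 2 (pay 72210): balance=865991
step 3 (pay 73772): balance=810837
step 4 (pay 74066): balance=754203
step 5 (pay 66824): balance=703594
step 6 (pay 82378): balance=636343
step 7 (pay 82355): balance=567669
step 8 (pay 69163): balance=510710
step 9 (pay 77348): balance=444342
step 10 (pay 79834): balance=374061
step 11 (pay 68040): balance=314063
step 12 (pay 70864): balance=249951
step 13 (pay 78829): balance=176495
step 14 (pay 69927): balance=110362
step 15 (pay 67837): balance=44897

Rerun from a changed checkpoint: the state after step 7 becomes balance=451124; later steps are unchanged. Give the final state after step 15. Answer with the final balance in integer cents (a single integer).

state after step 7 := balance=451124
step 8 (pay 69163): balance=391660
step 9 (pay 77348): balance=322732
step 10 (pay 79834): balance=249836
step 11 (pay 68040): balance=187167
step 12 (pay 70864): balance=120327
step 13 (pay 78829): balance=44085
step 14 (pay 69927): balance=0
step 15 (pay 67837): balance=0

0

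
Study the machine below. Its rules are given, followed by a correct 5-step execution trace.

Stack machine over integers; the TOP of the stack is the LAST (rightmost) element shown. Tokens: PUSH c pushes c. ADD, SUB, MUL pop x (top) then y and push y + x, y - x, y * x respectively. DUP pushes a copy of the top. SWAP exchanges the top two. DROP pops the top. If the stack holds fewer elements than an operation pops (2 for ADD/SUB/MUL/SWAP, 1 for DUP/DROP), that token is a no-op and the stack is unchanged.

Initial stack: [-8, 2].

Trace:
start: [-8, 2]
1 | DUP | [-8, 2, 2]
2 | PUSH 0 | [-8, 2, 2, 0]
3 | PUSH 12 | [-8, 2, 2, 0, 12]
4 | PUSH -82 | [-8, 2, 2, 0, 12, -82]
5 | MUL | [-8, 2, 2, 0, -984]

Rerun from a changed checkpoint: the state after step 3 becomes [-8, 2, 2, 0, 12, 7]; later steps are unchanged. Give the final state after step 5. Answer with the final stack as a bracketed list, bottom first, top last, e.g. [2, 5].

[-8, 2, 2, 0, 12, -574]

state after step 3 := [-8, 2, 2, 0, 12, 7]
4 | PUSH -82 | [-8, 2, 2, 0, 12, 7, -82]
5 | MUL | [-8, 2, 2, 0, 12, -574]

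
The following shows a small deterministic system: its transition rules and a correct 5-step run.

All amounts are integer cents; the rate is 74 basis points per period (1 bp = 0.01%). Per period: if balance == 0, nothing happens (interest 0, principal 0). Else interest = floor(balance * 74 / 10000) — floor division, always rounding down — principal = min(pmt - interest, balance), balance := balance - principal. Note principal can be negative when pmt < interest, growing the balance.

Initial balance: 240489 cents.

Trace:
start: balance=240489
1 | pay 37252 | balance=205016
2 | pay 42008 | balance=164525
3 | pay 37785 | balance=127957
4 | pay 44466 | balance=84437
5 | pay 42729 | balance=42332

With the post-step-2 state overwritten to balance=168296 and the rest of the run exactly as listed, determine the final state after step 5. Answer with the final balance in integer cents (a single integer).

46188

state after step 2 := balance=168296
3 | pay 37785 | balance=131756
4 | pay 44466 | balance=88264
5 | pay 42729 | balance=46188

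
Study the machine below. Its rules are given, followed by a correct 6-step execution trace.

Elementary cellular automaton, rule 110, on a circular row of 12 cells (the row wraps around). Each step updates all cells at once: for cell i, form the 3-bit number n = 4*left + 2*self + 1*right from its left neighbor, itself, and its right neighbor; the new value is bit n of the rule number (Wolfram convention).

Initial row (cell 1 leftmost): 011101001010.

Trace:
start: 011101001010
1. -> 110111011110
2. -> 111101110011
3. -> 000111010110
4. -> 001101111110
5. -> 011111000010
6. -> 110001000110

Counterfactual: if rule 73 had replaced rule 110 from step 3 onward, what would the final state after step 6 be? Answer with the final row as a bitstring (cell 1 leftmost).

(re-executing steps 3..6 under rule 73; state before step 3: 111101110011)
3. -> 000101010010
4. -> 110000000000
5. -> 110111111110
6. -> 110100000010

110100000010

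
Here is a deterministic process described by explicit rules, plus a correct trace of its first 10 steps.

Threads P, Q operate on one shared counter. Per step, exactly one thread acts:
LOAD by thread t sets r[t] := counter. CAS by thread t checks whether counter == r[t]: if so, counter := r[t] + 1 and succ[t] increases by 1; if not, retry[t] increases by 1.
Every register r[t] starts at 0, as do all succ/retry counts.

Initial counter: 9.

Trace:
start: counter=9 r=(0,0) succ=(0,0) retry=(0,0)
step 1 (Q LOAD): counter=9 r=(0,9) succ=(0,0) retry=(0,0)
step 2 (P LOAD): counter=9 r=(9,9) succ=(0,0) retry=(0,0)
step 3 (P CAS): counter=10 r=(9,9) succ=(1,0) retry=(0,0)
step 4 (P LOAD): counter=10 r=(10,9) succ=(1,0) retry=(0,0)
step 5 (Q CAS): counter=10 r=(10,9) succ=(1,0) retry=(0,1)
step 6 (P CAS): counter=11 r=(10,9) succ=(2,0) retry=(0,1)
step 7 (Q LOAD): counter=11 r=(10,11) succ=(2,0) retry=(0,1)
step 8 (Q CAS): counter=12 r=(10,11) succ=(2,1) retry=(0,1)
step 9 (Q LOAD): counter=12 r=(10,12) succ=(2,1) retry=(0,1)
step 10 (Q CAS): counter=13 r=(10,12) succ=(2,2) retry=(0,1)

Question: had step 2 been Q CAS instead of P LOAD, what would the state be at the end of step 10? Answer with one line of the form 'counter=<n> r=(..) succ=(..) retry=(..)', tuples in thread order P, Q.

(re-executing from step 2 with the substitution; state before step 2: counter=9 r=(0,9) succ=(0,0) retry=(0,0))
step 2 (Q CAS): counter=10 r=(0,9) succ=(0,1) retry=(0,0)
step 3 (P CAS): counter=10 r=(0,9) succ=(0,1) retry=(1,0)
step 4 (P LOAD): counter=10 r=(10,9) succ=(0,1) retry=(1,0)
step 5 (Q CAS): counter=10 r=(10,9) succ=(0,1) retry=(1,1)
step 6 (P CAS): counter=11 r=(10,9) succ=(1,1) retry=(1,1)
step 7 (Q LOAD): counter=11 r=(10,11) succ=(1,1) retry=(1,1)
step 8 (Q CAS): counter=12 r=(10,11) succ=(1,2) retry=(1,1)
step 9 (Q LOAD): counter=12 r=(10,12) succ=(1,2) retry=(1,1)
step 10 (Q CAS): counter=13 r=(10,12) succ=(1,3) retry=(1,1)

counter=13 r=(10,12) succ=(1,3) retry=(1,1)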